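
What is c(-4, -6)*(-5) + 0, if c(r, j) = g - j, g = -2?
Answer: -20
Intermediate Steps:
c(r, j) = -2 - j
c(-4, -6)*(-5) + 0 = (-2 - 1*(-6))*(-5) + 0 = (-2 + 6)*(-5) + 0 = 4*(-5) + 0 = -20 + 0 = -20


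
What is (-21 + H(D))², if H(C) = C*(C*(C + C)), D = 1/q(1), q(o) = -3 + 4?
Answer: 361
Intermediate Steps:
q(o) = 1
D = 1 (D = 1/1 = 1)
H(C) = 2*C³ (H(C) = C*(C*(2*C)) = C*(2*C²) = 2*C³)
(-21 + H(D))² = (-21 + 2*1³)² = (-21 + 2*1)² = (-21 + 2)² = (-19)² = 361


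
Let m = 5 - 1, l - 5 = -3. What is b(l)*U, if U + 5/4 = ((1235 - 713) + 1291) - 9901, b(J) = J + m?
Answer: -97071/2 ≈ -48536.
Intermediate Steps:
l = 2 (l = 5 - 3 = 2)
m = 4
b(J) = 4 + J (b(J) = J + 4 = 4 + J)
U = -32357/4 (U = -5/4 + (((1235 - 713) + 1291) - 9901) = -5/4 + ((522 + 1291) - 9901) = -5/4 + (1813 - 9901) = -5/4 - 8088 = -32357/4 ≈ -8089.3)
b(l)*U = (4 + 2)*(-32357/4) = 6*(-32357/4) = -97071/2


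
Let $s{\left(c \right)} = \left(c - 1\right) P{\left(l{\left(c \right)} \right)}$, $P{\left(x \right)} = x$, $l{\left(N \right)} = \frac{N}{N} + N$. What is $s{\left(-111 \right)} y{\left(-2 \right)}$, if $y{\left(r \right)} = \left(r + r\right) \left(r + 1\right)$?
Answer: $49280$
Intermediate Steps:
$l{\left(N \right)} = 1 + N$
$y{\left(r \right)} = 2 r \left(1 + r\right)$
$s{\left(c \right)} = \left(1 + c\right) \left(-1 + c\right)$ ($s{\left(c \right)} = \left(c - 1\right) \left(1 + c\right) = \left(-1 + c\right) \left(1 + c\right) = \left(1 + c\right) \left(-1 + c\right)$)
$s{\left(-111 \right)} y{\left(-2 \right)} = \left(-1 + \left(-111\right)^{2}\right) 2 \left(-2\right) \left(1 - 2\right) = \left(-1 + 12321\right) 2 \left(-2\right) \left(-1\right) = 12320 \cdot 4 = 49280$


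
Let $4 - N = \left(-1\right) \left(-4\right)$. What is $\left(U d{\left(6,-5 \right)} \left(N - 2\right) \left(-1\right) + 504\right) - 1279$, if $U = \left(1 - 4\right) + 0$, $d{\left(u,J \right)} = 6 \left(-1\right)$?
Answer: $-739$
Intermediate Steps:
$N = 0$ ($N = 4 - \left(-1\right) \left(-4\right) = 4 - 4 = 0$)
$d{\left(u,J \right)} = -6$
$U = -3$ ($U = -3 + 0 = -3$)
$\left(U d{\left(6,-5 \right)} \left(N - 2\right) \left(-1\right) + 504\right) - 1279 = \left(\left(-3\right) \left(-6\right) \left(0 - 2\right) \left(-1\right) + 504\right) - 1279 = \left(18 \left(\left(-2\right) \left(-1\right)\right) + 504\right) - 1279 = \left(18 \cdot 2 + 504\right) - 1279 = \left(36 + 504\right) - 1279 = 540 - 1279 = -739$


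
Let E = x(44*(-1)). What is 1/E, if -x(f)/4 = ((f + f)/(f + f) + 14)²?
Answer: -1/900 ≈ -0.0011111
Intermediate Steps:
x(f) = -900 (x(f) = -4*((f + f)/(f + f) + 14)² = -4*((2*f)/((2*f)) + 14)² = -4*((2*f)*(1/(2*f)) + 14)² = -4*(1 + 14)² = -4*15² = -4*225 = -900)
E = -900
1/E = 1/(-900) = -1/900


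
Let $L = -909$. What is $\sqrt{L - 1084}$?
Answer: $i \sqrt{1993} \approx 44.643 i$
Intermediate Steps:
$\sqrt{L - 1084} = \sqrt{-909 - 1084} = \sqrt{-1993} = i \sqrt{1993}$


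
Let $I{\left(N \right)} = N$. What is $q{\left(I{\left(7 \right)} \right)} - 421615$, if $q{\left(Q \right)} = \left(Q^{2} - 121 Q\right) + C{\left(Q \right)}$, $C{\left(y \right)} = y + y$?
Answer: $-422399$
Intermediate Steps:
$C{\left(y \right)} = 2 y$
$q{\left(Q \right)} = Q^{2} - 119 Q$ ($q{\left(Q \right)} = \left(Q^{2} - 121 Q\right) + 2 Q = Q^{2} - 119 Q$)
$q{\left(I{\left(7 \right)} \right)} - 421615 = 7 \left(-119 + 7\right) - 421615 = 7 \left(-112\right) - 421615 = -784 - 421615 = -422399$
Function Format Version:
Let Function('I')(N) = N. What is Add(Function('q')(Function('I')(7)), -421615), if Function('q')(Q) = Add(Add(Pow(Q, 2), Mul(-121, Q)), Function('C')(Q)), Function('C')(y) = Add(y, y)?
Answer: -422399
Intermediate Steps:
Function('C')(y) = Mul(2, y)
Function('q')(Q) = Add(Pow(Q, 2), Mul(-119, Q)) (Function('q')(Q) = Add(Add(Pow(Q, 2), Mul(-121, Q)), Mul(2, Q)) = Add(Pow(Q, 2), Mul(-119, Q)))
Add(Function('q')(Function('I')(7)), -421615) = Add(Mul(7, Add(-119, 7)), -421615) = Add(Mul(7, -112), -421615) = Add(-784, -421615) = -422399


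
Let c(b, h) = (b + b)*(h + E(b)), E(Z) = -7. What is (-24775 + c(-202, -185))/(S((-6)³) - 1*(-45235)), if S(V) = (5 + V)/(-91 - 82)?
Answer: 9133189/7825866 ≈ 1.1671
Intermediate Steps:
S(V) = -5/173 - V/173 (S(V) = (5 + V)/(-173) = (5 + V)*(-1/173) = -5/173 - V/173)
c(b, h) = 2*b*(-7 + h) (c(b, h) = (b + b)*(h - 7) = (2*b)*(-7 + h) = 2*b*(-7 + h))
(-24775 + c(-202, -185))/(S((-6)³) - 1*(-45235)) = (-24775 + 2*(-202)*(-7 - 185))/((-5/173 - 1/173*(-6)³) - 1*(-45235)) = (-24775 + 2*(-202)*(-192))/((-5/173 - 1/173*(-216)) + 45235) = (-24775 + 77568)/((-5/173 + 216/173) + 45235) = 52793/(211/173 + 45235) = 52793/(7825866/173) = 52793*(173/7825866) = 9133189/7825866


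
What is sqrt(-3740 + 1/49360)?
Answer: I*sqrt(569510740915)/12340 ≈ 61.156*I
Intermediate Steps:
sqrt(-3740 + 1/49360) = sqrt(-184606399/49360) = I*sqrt(569510740915)/12340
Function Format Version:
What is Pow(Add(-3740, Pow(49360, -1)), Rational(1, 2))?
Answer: Mul(Rational(1, 12340), I, Pow(569510740915, Rational(1, 2))) ≈ Mul(61.156, I)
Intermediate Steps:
Pow(Add(-3740, Pow(49360, -1)), Rational(1, 2)) = Pow(Add(-3740, Rational(1, 49360)), Rational(1, 2)) = Pow(Rational(-184606399, 49360), Rational(1, 2)) = Mul(Rational(1, 12340), I, Pow(569510740915, Rational(1, 2)))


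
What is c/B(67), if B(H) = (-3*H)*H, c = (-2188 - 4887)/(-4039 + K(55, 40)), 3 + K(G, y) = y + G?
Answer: -7075/53154249 ≈ -0.00013310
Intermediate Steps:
K(G, y) = -3 + G + y (K(G, y) = -3 + (y + G) = -3 + (G + y) = -3 + G + y)
c = 7075/3947 (c = (-2188 - 4887)/(-4039 + (-3 + 55 + 40)) = -7075/(-4039 + 92) = -7075/(-3947) = -7075*(-1/3947) = 7075/3947 ≈ 1.7925)
B(H) = -3*H²
c/B(67) = 7075/(3947*((-3*67²))) = 7075/(3947*((-3*4489))) = (7075/3947)/(-13467) = (7075/3947)*(-1/13467) = -7075/53154249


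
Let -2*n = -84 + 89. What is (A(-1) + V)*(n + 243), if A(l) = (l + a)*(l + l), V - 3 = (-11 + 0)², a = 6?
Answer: 27417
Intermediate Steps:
V = 124 (V = 3 + (-11 + 0)² = 3 + (-11)² = 3 + 121 = 124)
A(l) = 2*l*(6 + l) (A(l) = (l + 6)*(l + l) = (6 + l)*(2*l) = 2*l*(6 + l))
n = -5/2 (n = -(-84 + 89)/2 = -½*5 = -5/2 ≈ -2.5000)
(A(-1) + V)*(n + 243) = (2*(-1)*(6 - 1) + 124)*(-5/2 + 243) = (2*(-1)*5 + 124)*(481/2) = (-10 + 124)*(481/2) = 114*(481/2) = 27417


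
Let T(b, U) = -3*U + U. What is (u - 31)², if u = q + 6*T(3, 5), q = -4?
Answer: 9025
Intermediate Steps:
T(b, U) = -2*U
u = -64 (u = -4 + 6*(-2*5) = -4 + 6*(-10) = -4 - 60 = -64)
(u - 31)² = (-64 - 31)² = (-95)² = 9025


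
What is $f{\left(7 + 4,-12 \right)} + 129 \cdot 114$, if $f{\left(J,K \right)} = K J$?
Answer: $14574$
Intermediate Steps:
$f{\left(J,K \right)} = J K$
$f{\left(7 + 4,-12 \right)} + 129 \cdot 114 = \left(7 + 4\right) \left(-12\right) + 129 \cdot 114 = 11 \left(-12\right) + 14706 = -132 + 14706 = 14574$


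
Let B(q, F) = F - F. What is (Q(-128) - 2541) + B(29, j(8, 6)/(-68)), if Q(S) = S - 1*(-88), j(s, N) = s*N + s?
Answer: -2581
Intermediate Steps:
j(s, N) = s + N*s (j(s, N) = N*s + s = s + N*s)
Q(S) = 88 + S (Q(S) = S + 88 = 88 + S)
B(q, F) = 0
(Q(-128) - 2541) + B(29, j(8, 6)/(-68)) = ((88 - 128) - 2541) + 0 = (-40 - 2541) + 0 = -2581 + 0 = -2581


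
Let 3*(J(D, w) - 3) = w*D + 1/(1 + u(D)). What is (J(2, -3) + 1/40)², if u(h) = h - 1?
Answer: 20449/14400 ≈ 1.4201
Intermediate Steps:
u(h) = -1 + h
J(D, w) = 3 + 1/(3*D) + D*w/3 (J(D, w) = 3 + (w*D + 1/(1 + (-1 + D)))/3 = 3 + (D*w + 1/D)/3 = 3 + (1/D + D*w)/3 = 3 + (1/(3*D) + D*w/3) = 3 + 1/(3*D) + D*w/3)
(J(2, -3) + 1/40)² = ((3 + (⅓)/2 + (⅓)*2*(-3)) + 1/40)² = ((3 + (⅓)*(½) - 2) + 1/40)² = ((3 + ⅙ - 2) + 1/40)² = (7/6 + 1/40)² = (143/120)² = 20449/14400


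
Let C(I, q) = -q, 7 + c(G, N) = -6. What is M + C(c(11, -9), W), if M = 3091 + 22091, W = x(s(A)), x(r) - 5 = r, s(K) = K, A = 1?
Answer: 25176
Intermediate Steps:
c(G, N) = -13 (c(G, N) = -7 - 6 = -13)
x(r) = 5 + r
W = 6 (W = 5 + 1 = 6)
M = 25182
M + C(c(11, -9), W) = 25182 - 1*6 = 25182 - 6 = 25176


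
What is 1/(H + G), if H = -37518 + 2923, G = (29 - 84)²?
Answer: -1/31570 ≈ -3.1676e-5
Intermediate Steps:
G = 3025 (G = (-55)² = 3025)
H = -34595
1/(H + G) = 1/(-34595 + 3025) = 1/(-31570) = -1/31570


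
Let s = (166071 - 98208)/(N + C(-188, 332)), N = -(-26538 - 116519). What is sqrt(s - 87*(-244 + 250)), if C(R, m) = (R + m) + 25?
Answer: I*sqrt(1188713878626)/47742 ≈ 22.837*I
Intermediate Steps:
N = 143057 (N = -1*(-143057) = 143057)
C(R, m) = 25 + R + m
s = 22621/47742 (s = (166071 - 98208)/(143057 + (25 - 188 + 332)) = 67863/(143057 + 169) = 67863/143226 = 67863*(1/143226) = 22621/47742 ≈ 0.47382)
sqrt(s - 87*(-244 + 250)) = sqrt(22621/47742 - 87*(-244 + 250)) = sqrt(22621/47742 - 87*6) = sqrt(22621/47742 - 522) = sqrt(-24898703/47742) = I*sqrt(1188713878626)/47742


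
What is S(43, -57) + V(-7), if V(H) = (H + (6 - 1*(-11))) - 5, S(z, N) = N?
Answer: -52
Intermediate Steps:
V(H) = 12 + H (V(H) = (H + (6 + 11)) - 5 = (H + 17) - 5 = (17 + H) - 5 = 12 + H)
S(43, -57) + V(-7) = -57 + (12 - 7) = -57 + 5 = -52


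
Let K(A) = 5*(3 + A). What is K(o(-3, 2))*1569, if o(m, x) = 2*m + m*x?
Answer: -70605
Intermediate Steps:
K(A) = 15 + 5*A
K(o(-3, 2))*1569 = (15 + 5*(-3*(2 + 2)))*1569 = (15 + 5*(-3*4))*1569 = (15 + 5*(-12))*1569 = (15 - 60)*1569 = -45*1569 = -70605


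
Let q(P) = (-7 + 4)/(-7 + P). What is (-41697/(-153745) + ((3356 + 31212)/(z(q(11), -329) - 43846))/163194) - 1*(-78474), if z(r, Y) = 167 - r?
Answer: 171999706051567730327/2191797431345445 ≈ 78474.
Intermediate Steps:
q(P) = -3/(-7 + P)
(-41697/(-153745) + ((3356 + 31212)/(z(q(11), -329) - 43846))/163194) - 1*(-78474) = (-41697/(-153745) + ((3356 + 31212)/((167 - (-3)/(-7 + 11)) - 43846))/163194) - 1*(-78474) = (-41697*(-1/153745) + (34568/((167 - (-3)/4) - 43846))*(1/163194)) + 78474 = (41697/153745 + (34568/((167 - (-3)/4) - 43846))*(1/163194)) + 78474 = (41697/153745 + (34568/((167 - 1*(-¾)) - 43846))*(1/163194)) + 78474 = (41697/153745 + (34568/((167 + ¾) - 43846))*(1/163194)) + 78474 = (41697/153745 + (34568/(671/4 - 43846))*(1/163194)) + 78474 = (41697/153745 + (34568/(-174713/4))*(1/163194)) + 78474 = (41697/153745 + (34568*(-4/174713))*(1/163194)) + 78474 = (41697/153745 - 138272/174713*1/163194) + 78474 = (41697/153745 - 69136/14256056661) + 78474 = 594424165279397/2191797431345445 + 78474 = 171999706051567730327/2191797431345445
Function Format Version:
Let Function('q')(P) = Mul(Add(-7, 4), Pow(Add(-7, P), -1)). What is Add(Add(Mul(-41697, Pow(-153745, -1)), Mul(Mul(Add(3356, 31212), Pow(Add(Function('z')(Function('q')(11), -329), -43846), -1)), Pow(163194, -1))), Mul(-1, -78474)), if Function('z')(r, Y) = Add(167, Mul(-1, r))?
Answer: Rational(171999706051567730327, 2191797431345445) ≈ 78474.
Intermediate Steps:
Function('q')(P) = Mul(-3, Pow(Add(-7, P), -1))
Add(Add(Mul(-41697, Pow(-153745, -1)), Mul(Mul(Add(3356, 31212), Pow(Add(Function('z')(Function('q')(11), -329), -43846), -1)), Pow(163194, -1))), Mul(-1, -78474)) = Add(Add(Mul(-41697, Pow(-153745, -1)), Mul(Mul(Add(3356, 31212), Pow(Add(Add(167, Mul(-1, Mul(-3, Pow(Add(-7, 11), -1)))), -43846), -1)), Pow(163194, -1))), Mul(-1, -78474)) = Add(Add(Mul(-41697, Rational(-1, 153745)), Mul(Mul(34568, Pow(Add(Add(167, Mul(-1, Mul(-3, Pow(4, -1)))), -43846), -1)), Rational(1, 163194))), 78474) = Add(Add(Rational(41697, 153745), Mul(Mul(34568, Pow(Add(Add(167, Mul(-1, Mul(-3, Rational(1, 4)))), -43846), -1)), Rational(1, 163194))), 78474) = Add(Add(Rational(41697, 153745), Mul(Mul(34568, Pow(Add(Add(167, Mul(-1, Rational(-3, 4))), -43846), -1)), Rational(1, 163194))), 78474) = Add(Add(Rational(41697, 153745), Mul(Mul(34568, Pow(Add(Add(167, Rational(3, 4)), -43846), -1)), Rational(1, 163194))), 78474) = Add(Add(Rational(41697, 153745), Mul(Mul(34568, Pow(Add(Rational(671, 4), -43846), -1)), Rational(1, 163194))), 78474) = Add(Add(Rational(41697, 153745), Mul(Mul(34568, Pow(Rational(-174713, 4), -1)), Rational(1, 163194))), 78474) = Add(Add(Rational(41697, 153745), Mul(Mul(34568, Rational(-4, 174713)), Rational(1, 163194))), 78474) = Add(Add(Rational(41697, 153745), Mul(Rational(-138272, 174713), Rational(1, 163194))), 78474) = Add(Add(Rational(41697, 153745), Rational(-69136, 14256056661)), 78474) = Add(Rational(594424165279397, 2191797431345445), 78474) = Rational(171999706051567730327, 2191797431345445)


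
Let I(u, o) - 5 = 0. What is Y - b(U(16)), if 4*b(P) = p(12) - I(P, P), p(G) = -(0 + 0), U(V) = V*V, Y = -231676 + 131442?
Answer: -400931/4 ≈ -1.0023e+5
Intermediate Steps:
Y = -100234
I(u, o) = 5 (I(u, o) = 5 + 0 = 5)
U(V) = V²
p(G) = 0 (p(G) = -1*0 = 0)
b(P) = -5/4 (b(P) = (0 - 1*5)/4 = (0 - 5)/4 = (¼)*(-5) = -5/4)
Y - b(U(16)) = -100234 - 1*(-5/4) = -100234 + 5/4 = -400931/4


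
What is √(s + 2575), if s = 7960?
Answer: 7*√215 ≈ 102.64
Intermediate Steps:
√(s + 2575) = √(7960 + 2575) = √10535 = 7*√215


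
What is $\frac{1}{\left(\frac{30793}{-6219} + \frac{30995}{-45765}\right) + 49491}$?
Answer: $\frac{6324723}{312981266003} \approx 2.0208 \cdot 10^{-5}$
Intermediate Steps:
$\frac{1}{\left(\frac{30793}{-6219} + \frac{30995}{-45765}\right) + 49491} = \frac{1}{\left(30793 \left(- \frac{1}{6219}\right) + 30995 \left(- \frac{1}{45765}\right)\right) + 49491} = \frac{1}{\left(- \frac{30793}{6219} - \frac{6199}{9153}\right) + 49491} = \frac{1}{- \frac{35599990}{6324723} + 49491} = \frac{1}{\frac{312981266003}{6324723}} = \frac{6324723}{312981266003}$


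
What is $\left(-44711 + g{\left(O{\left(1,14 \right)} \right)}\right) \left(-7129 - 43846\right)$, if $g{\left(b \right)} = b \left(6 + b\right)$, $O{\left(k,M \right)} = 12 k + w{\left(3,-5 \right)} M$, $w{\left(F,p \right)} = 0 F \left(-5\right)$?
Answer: $2268132625$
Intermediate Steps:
$w{\left(F,p \right)} = 0$ ($w{\left(F,p \right)} = 0 \left(-5\right) = 0$)
$O{\left(k,M \right)} = 12 k$ ($O{\left(k,M \right)} = 12 k + 0 M = 12 k + 0 = 12 k$)
$\left(-44711 + g{\left(O{\left(1,14 \right)} \right)}\right) \left(-7129 - 43846\right) = \left(-44711 + 12 \cdot 1 \left(6 + 12 \cdot 1\right)\right) \left(-7129 - 43846\right) = \left(-44711 + 12 \left(6 + 12\right)\right) \left(-50975\right) = \left(-44711 + 12 \cdot 18\right) \left(-50975\right) = \left(-44711 + 216\right) \left(-50975\right) = \left(-44495\right) \left(-50975\right) = 2268132625$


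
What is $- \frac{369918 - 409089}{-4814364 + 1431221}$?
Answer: $- \frac{39171}{3383143} \approx -0.011578$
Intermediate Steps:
$- \frac{369918 - 409089}{-4814364 + 1431221} = - \frac{-39171}{-3383143} = - \frac{\left(-39171\right) \left(-1\right)}{3383143} = \left(-1\right) \frac{39171}{3383143} = - \frac{39171}{3383143}$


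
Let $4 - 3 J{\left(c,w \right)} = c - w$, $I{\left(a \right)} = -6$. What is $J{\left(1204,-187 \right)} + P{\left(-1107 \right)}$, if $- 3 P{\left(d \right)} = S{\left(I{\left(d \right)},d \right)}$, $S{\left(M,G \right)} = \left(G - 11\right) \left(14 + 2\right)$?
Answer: $\frac{16501}{3} \approx 5500.3$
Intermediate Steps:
$S{\left(M,G \right)} = -176 + 16 G$ ($S{\left(M,G \right)} = \left(-11 + G\right) 16 = -176 + 16 G$)
$J{\left(c,w \right)} = \frac{4}{3} - \frac{c}{3} + \frac{w}{3}$ ($J{\left(c,w \right)} = \frac{4}{3} - \frac{c - w}{3} = \frac{4}{3} - \left(- \frac{w}{3} + \frac{c}{3}\right) = \frac{4}{3} - \frac{c}{3} + \frac{w}{3}$)
$P{\left(d \right)} = \frac{176}{3} - \frac{16 d}{3}$ ($P{\left(d \right)} = - \frac{-176 + 16 d}{3} = \frac{176}{3} - \frac{16 d}{3}$)
$J{\left(1204,-187 \right)} + P{\left(-1107 \right)} = \left(\frac{4}{3} - \frac{1204}{3} + \frac{1}{3} \left(-187\right)\right) + \left(\frac{176}{3} - -5904\right) = \left(\frac{4}{3} - \frac{1204}{3} - \frac{187}{3}\right) + \left(\frac{176}{3} + 5904\right) = - \frac{1387}{3} + \frac{17888}{3} = \frac{16501}{3}$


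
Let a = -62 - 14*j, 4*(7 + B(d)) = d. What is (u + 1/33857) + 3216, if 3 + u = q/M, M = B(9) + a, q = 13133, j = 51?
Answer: 337949302742/105735411 ≈ 3196.2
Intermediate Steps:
B(d) = -7 + d/4
a = -776 (a = -62 - 14*51 = -62 - 714 = -776)
M = -3123/4 (M = (-7 + (1/4)*9) - 776 = (-7 + 9/4) - 776 = -19/4 - 776 = -3123/4 ≈ -780.75)
u = -61901/3123 (u = -3 + 13133/(-3123/4) = -3 + 13133*(-4/3123) = -3 - 52532/3123 = -61901/3123 ≈ -19.821)
(u + 1/33857) + 3216 = (-61901/3123 + 1/33857) + 3216 = -2095779034/105735411 + 3216 = 337949302742/105735411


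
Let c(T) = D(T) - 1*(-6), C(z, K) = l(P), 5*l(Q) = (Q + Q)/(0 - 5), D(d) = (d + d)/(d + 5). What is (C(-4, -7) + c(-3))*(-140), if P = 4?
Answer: -1876/5 ≈ -375.20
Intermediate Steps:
D(d) = 2*d/(5 + d) (D(d) = (2*d)/(5 + d) = 2*d/(5 + d))
l(Q) = -2*Q/25 (l(Q) = ((Q + Q)/(0 - 5))/5 = ((2*Q)/(-5))/5 = ((2*Q)*(-⅕))/5 = (-2*Q/5)/5 = -2*Q/25)
C(z, K) = -8/25 (C(z, K) = -2/25*4 = -8/25)
c(T) = 6 + 2*T/(5 + T) (c(T) = 2*T/(5 + T) - 1*(-6) = 2*T/(5 + T) + 6 = 6 + 2*T/(5 + T))
(C(-4, -7) + c(-3))*(-140) = (-8/25 + 2*(15 + 4*(-3))/(5 - 3))*(-140) = (-8/25 + 2*(15 - 12)/2)*(-140) = (-8/25 + 2*(½)*3)*(-140) = (-8/25 + 3)*(-140) = (67/25)*(-140) = -1876/5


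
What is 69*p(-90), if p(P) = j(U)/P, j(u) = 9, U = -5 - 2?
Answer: -69/10 ≈ -6.9000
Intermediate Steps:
U = -7
p(P) = 9/P
69*p(-90) = 69*(9/(-90)) = 69*(9*(-1/90)) = 69*(-1/10) = -69/10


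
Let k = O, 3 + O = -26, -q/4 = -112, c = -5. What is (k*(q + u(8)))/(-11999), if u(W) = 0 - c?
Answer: 13137/11999 ≈ 1.0948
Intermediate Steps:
q = 448 (q = -4*(-112) = 448)
u(W) = 5 (u(W) = 0 - 1*(-5) = 0 + 5 = 5)
O = -29 (O = -3 - 26 = -29)
k = -29
(k*(q + u(8)))/(-11999) = -29*(448 + 5)/(-11999) = -29*453*(-1/11999) = -13137*(-1/11999) = 13137/11999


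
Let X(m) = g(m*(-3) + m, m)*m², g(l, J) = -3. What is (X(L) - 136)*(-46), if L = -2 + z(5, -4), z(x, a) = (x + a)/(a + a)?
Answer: 220133/32 ≈ 6879.2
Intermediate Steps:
z(x, a) = (a + x)/(2*a) (z(x, a) = (a + x)/((2*a)) = (a + x)*(1/(2*a)) = (a + x)/(2*a))
L = -17/8 (L = -2 + (½)*(-4 + 5)/(-4) = -2 + (½)*(-¼)*1 = -2 - ⅛ = -17/8 ≈ -2.1250)
X(m) = -3*m²
(X(L) - 136)*(-46) = (-3*(-17/8)² - 136)*(-46) = (-3*289/64 - 136)*(-46) = (-867/64 - 136)*(-46) = -9571/64*(-46) = 220133/32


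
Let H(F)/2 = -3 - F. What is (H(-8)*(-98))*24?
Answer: -23520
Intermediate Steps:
H(F) = -6 - 2*F (H(F) = 2*(-3 - F) = -6 - 2*F)
(H(-8)*(-98))*24 = ((-6 - 2*(-8))*(-98))*24 = ((-6 + 16)*(-98))*24 = (10*(-98))*24 = -980*24 = -23520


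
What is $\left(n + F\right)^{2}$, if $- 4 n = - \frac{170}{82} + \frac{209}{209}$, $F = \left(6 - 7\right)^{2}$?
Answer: $\frac{2704}{1681} \approx 1.6086$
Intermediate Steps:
$F = 1$ ($F = \left(-1\right)^{2} = 1$)
$n = \frac{11}{41}$ ($n = - \frac{- \frac{170}{82} + \frac{209}{209}}{4} = - \frac{\left(-170\right) \frac{1}{82} + 209 \cdot \frac{1}{209}}{4} = - \frac{- \frac{85}{41} + 1}{4} = \left(- \frac{1}{4}\right) \left(- \frac{44}{41}\right) = \frac{11}{41} \approx 0.26829$)
$\left(n + F\right)^{2} = \left(\frac{11}{41} + 1\right)^{2} = \left(\frac{52}{41}\right)^{2} = \frac{2704}{1681}$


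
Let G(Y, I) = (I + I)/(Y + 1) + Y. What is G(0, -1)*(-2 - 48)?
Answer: 100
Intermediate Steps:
G(Y, I) = Y + 2*I/(1 + Y) (G(Y, I) = (2*I)/(1 + Y) + Y = 2*I/(1 + Y) + Y = Y + 2*I/(1 + Y))
G(0, -1)*(-2 - 48) = ((0 + 0² + 2*(-1))/(1 + 0))*(-2 - 48) = ((0 + 0 - 2)/1)*(-50) = (1*(-2))*(-50) = -2*(-50) = 100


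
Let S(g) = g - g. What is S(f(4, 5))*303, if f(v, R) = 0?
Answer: 0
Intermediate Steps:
S(g) = 0
S(f(4, 5))*303 = 0*303 = 0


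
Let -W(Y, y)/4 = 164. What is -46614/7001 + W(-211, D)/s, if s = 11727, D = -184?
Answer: -551235034/82100727 ≈ -6.7141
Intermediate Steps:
W(Y, y) = -656 (W(Y, y) = -4*164 = -656)
-46614/7001 + W(-211, D)/s = -46614/7001 - 656/11727 = -551235034/82100727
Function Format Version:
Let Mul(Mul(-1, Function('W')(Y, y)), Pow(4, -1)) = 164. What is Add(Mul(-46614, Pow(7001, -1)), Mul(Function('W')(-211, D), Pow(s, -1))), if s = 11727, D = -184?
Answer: Rational(-551235034, 82100727) ≈ -6.7141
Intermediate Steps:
Function('W')(Y, y) = -656 (Function('W')(Y, y) = Mul(-4, 164) = -656)
Add(Mul(-46614, Pow(7001, -1)), Mul(Function('W')(-211, D), Pow(s, -1))) = Add(Mul(-46614, Pow(7001, -1)), Mul(-656, Pow(11727, -1))) = Add(Mul(-46614, Rational(1, 7001)), Mul(-656, Rational(1, 11727))) = Add(Rational(-46614, 7001), Rational(-656, 11727)) = Rational(-551235034, 82100727)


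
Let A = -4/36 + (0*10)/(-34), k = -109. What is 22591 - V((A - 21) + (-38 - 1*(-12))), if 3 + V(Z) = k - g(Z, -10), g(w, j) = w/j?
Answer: 1021847/45 ≈ 22708.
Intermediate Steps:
A = -⅑ (A = -4*1/36 + 0*(-1/34) = -⅑ + 0 = -⅑ ≈ -0.11111)
V(Z) = -112 + Z/10 (V(Z) = -3 + (-109 - Z/(-10)) = -3 + (-109 - Z*(-1)/10) = -3 + (-109 - (-1)*Z/10) = -3 + (-109 + Z/10) = -112 + Z/10)
22591 - V((A - 21) + (-38 - 1*(-12))) = 22591 - (-112 + ((-⅑ - 21) + (-38 - 1*(-12)))/10) = 22591 - (-112 + (-190/9 + (-38 + 12))/10) = 22591 - (-112 + (-190/9 - 26)/10) = 22591 - (-112 + (⅒)*(-424/9)) = 22591 - (-112 - 212/45) = 22591 - 1*(-5252/45) = 22591 + 5252/45 = 1021847/45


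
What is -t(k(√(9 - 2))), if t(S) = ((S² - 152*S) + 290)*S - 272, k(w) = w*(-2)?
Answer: 4528 + 636*√7 ≈ 6210.7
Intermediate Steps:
k(w) = -2*w
t(S) = -272 + S*(290 + S² - 152*S) (t(S) = (290 + S² - 152*S)*S - 272 = S*(290 + S² - 152*S) - 272 = -272 + S*(290 + S² - 152*S))
-t(k(√(9 - 2))) = -(-272 + (-2*√(9 - 2))³ - 152*(-2*√(9 - 2))² + 290*(-2*√(9 - 2))) = -(-272 + (-2*√7)³ - 152*(-2*√7)² + 290*(-2*√7)) = -(-272 - 56*√7 - 152*28 - 580*√7) = -(-272 - 56*√7 - 4256 - 580*√7) = -(-4528 - 636*√7) = 4528 + 636*√7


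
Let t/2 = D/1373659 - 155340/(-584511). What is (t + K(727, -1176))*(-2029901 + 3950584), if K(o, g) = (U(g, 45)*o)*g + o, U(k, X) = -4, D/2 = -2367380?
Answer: 1758325575504741385278515/267639598583 ≈ 6.5697e+12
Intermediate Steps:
D = -4734760 (D = 2*(-2367380) = -4734760)
t = -1702756742200/267639598583 (t = 2*(-4734760/1373659 - 155340/(-584511)) = 2*(-4734760*1/1373659 - 155340*(-1/584511)) = 2*(-4734760/1373659 + 51780/194837) = 2*(-851378371100/267639598583) = -1702756742200/267639598583 ≈ -6.3621)
K(o, g) = o - 4*g*o (K(o, g) = (-4*o)*g + o = -4*g*o + o = o - 4*g*o)
(t + K(727, -1176))*(-2029901 + 3950584) = (-1702756742200/267639598583 + 727*(1 - 4*(-1176)))*(-2029901 + 3950584) = (-1702756742200/267639598583 + 727*(1 + 4704))*1920683 = (-1702756742200/267639598583 + 727*4705)*1920683 = (-1702756742200/267639598583 + 3420535)*1920683 = (915468911582359705/267639598583)*1920683 = 1758325575504741385278515/267639598583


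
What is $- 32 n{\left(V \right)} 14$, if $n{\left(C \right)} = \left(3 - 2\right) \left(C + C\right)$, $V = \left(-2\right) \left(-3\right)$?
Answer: $-5376$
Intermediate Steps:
$V = 6$
$n{\left(C \right)} = 2 C$ ($n{\left(C \right)} = 1 \cdot 2 C = 2 C$)
$- 32 n{\left(V \right)} 14 = - 32 \cdot 2 \cdot 6 \cdot 14 = \left(-32\right) 12 \cdot 14 = \left(-384\right) 14 = -5376$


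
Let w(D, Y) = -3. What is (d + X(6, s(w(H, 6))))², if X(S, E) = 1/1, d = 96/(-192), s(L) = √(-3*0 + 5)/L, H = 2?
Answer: ¼ ≈ 0.25000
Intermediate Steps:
s(L) = √5/L (s(L) = √(0 + 5)/L = √5/L)
d = -½ (d = 96*(-1/192) = -½ ≈ -0.50000)
X(S, E) = 1
(d + X(6, s(w(H, 6))))² = (-½ + 1)² = (½)² = ¼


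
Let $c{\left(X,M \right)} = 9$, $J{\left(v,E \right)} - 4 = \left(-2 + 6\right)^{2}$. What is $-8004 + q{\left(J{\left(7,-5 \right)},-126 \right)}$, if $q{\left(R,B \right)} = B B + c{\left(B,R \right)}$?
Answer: $7881$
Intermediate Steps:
$J{\left(v,E \right)} = 20$ ($J{\left(v,E \right)} = 4 + \left(-2 + 6\right)^{2} = 4 + 4^{2} = 4 + 16 = 20$)
$q{\left(R,B \right)} = 9 + B^{2}$ ($q{\left(R,B \right)} = B B + 9 = B^{2} + 9 = 9 + B^{2}$)
$-8004 + q{\left(J{\left(7,-5 \right)},-126 \right)} = -8004 + \left(9 + \left(-126\right)^{2}\right) = -8004 + \left(9 + 15876\right) = -8004 + 15885 = 7881$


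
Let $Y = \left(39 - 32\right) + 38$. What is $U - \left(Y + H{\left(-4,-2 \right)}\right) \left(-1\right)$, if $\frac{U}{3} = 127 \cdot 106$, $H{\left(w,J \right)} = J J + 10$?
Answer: $40445$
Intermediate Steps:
$H{\left(w,J \right)} = 10 + J^{2}$ ($H{\left(w,J \right)} = J^{2} + 10 = 10 + J^{2}$)
$Y = 45$ ($Y = 7 + 38 = 45$)
$U = 40386$ ($U = 3 \cdot 127 \cdot 106 = 3 \cdot 13462 = 40386$)
$U - \left(Y + H{\left(-4,-2 \right)}\right) \left(-1\right) = 40386 - \left(45 + \left(10 + \left(-2\right)^{2}\right)\right) \left(-1\right) = 40386 - \left(45 + \left(10 + 4\right)\right) \left(-1\right) = 40386 - \left(45 + 14\right) \left(-1\right) = 40386 - 59 \left(-1\right) = 40386 - -59 = 40386 + 59 = 40445$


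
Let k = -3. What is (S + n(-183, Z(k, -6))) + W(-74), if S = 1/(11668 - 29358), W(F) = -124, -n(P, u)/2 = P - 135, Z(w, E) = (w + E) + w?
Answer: 9057279/17690 ≈ 512.00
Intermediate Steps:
Z(w, E) = E + 2*w (Z(w, E) = (E + w) + w = E + 2*w)
n(P, u) = 270 - 2*P (n(P, u) = -2*(P - 135) = -2*(-135 + P) = 270 - 2*P)
S = -1/17690 (S = 1/(-17690) = -1/17690 ≈ -5.6529e-5)
(S + n(-183, Z(k, -6))) + W(-74) = (-1/17690 + (270 - 2*(-183))) - 124 = (-1/17690 + (270 + 366)) - 124 = (-1/17690 + 636) - 124 = 11250839/17690 - 124 = 9057279/17690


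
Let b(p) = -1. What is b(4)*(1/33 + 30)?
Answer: -991/33 ≈ -30.030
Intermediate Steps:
b(4)*(1/33 + 30) = -(1/33 + 30) = -1*991/33 = -991/33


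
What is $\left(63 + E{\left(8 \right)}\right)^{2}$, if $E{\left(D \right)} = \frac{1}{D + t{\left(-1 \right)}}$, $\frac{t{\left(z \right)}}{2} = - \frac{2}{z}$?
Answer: $\frac{573049}{144} \approx 3979.5$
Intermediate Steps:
$t{\left(z \right)} = - \frac{4}{z}$ ($t{\left(z \right)} = 2 \left(- \frac{2}{z}\right) = - \frac{4}{z}$)
$E{\left(D \right)} = \frac{1}{4 + D}$ ($E{\left(D \right)} = \frac{1}{D - \frac{4}{-1}} = \frac{1}{D - -4} = \frac{1}{D + 4} = \frac{1}{4 + D}$)
$\left(63 + E{\left(8 \right)}\right)^{2} = \left(63 + \frac{1}{4 + 8}\right)^{2} = \left(63 + \frac{1}{12}\right)^{2} = \left(\frac{757}{12}\right)^{2} = \frac{573049}{144}$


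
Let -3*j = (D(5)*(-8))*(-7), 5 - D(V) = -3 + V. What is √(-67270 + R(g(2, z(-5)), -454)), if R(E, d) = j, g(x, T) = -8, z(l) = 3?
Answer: 7*I*√1374 ≈ 259.47*I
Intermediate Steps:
D(V) = 8 - V (D(V) = 5 - (-3 + V) = 5 + (3 - V) = 8 - V)
j = -56 (j = -(8 - 1*5)*(-8)*(-7)/3 = -(8 - 5)*(-8)*(-7)/3 = -3*(-8)*(-7)/3 = -(-8)*(-7) = -⅓*168 = -56)
R(E, d) = -56
√(-67270 + R(g(2, z(-5)), -454)) = √(-67270 - 56) = √(-67326) = 7*I*√1374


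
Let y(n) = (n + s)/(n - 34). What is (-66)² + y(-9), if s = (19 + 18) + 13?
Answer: 187267/43 ≈ 4355.0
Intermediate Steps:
s = 50 (s = 37 + 13 = 50)
y(n) = (50 + n)/(-34 + n) (y(n) = (n + 50)/(n - 34) = (50 + n)/(-34 + n))
(-66)² + y(-9) = (-66)² + (50 - 9)/(-34 - 9) = 4356 + 41/(-43) = 4356 - 1/43*41 = 4356 - 41/43 = 187267/43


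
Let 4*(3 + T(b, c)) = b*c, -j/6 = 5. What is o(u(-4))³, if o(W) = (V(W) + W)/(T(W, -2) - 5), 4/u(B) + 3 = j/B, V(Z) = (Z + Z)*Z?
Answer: -125000/5000211 ≈ -0.024999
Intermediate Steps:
j = -30 (j = -6*5 = -30)
V(Z) = 2*Z² (V(Z) = (2*Z)*Z = 2*Z²)
T(b, c) = -3 + b*c/4 (T(b, c) = -3 + (b*c)/4 = -3 + b*c/4)
u(B) = 4/(-3 - 30/B)
o(W) = (W + 2*W²)/(-8 - W/2) (o(W) = (2*W² + W)/((-3 + (¼)*W*(-2)) - 5) = (W + 2*W²)/((-3 - W/2) - 5) = (W + 2*W²)/(-8 - W/2))
o(u(-4))³ = (2*(-4*(-4)/(30 + 3*(-4)))*(1 + 2*(-4*(-4)/(30 + 3*(-4))))/(-16 - (-4)*(-4)/(30 + 3*(-4))))³ = (2*(-4*(-4)/(30 - 12))*(1 + 2*(-4*(-4)/(30 - 12)))/(-16 - (-4)*(-4)/(30 - 12)))³ = (2*(-4*(-4)/18)*(1 + 2*(-4*(-4)/18))/(-16 - (-4)*(-4)/18))³ = (2*(-4*(-4)*1/18)*(1 + 2*(-4*(-4)*1/18))/(-16 - (-4)*(-4)/18))³ = (2*(8/9)*(1 + 2*(8/9))/(-16 - 1*8/9))³ = (2*(8/9)*(1 + 16/9)/(-16 - 8/9))³ = (2*(8/9)*(25/9)/(-152/9))³ = (2*(8/9)*(-9/152)*(25/9))³ = (-50/171)³ = -125000/5000211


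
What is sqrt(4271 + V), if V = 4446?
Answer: sqrt(8717) ≈ 93.365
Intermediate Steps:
sqrt(4271 + V) = sqrt(4271 + 4446) = sqrt(8717)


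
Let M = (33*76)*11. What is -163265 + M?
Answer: -135677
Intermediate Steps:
M = 27588 (M = 2508*11 = 27588)
-163265 + M = -163265 + 27588 = -135677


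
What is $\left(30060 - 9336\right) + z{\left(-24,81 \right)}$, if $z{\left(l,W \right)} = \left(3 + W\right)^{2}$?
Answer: $27780$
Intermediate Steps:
$\left(30060 - 9336\right) + z{\left(-24,81 \right)} = \left(30060 - 9336\right) + \left(3 + 81\right)^{2} = 20724 + 84^{2} = 20724 + 7056 = 27780$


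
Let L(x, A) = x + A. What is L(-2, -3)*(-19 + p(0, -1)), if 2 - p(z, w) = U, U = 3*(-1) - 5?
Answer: 45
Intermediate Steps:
U = -8 (U = -3 - 5 = -8)
p(z, w) = 10 (p(z, w) = 2 - 1*(-8) = 2 + 8 = 10)
L(x, A) = A + x
L(-2, -3)*(-19 + p(0, -1)) = (-3 - 2)*(-19 + 10) = -5*(-9) = 45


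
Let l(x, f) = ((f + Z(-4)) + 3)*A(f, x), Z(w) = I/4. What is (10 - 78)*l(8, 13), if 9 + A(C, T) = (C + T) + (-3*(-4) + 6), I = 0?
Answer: -32640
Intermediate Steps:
Z(w) = 0 (Z(w) = 0/4 = 0*(¼) = 0)
A(C, T) = 9 + C + T (A(C, T) = -9 + ((C + T) + (-3*(-4) + 6)) = -9 + ((C + T) + (12 + 6)) = -9 + ((C + T) + 18) = -9 + (18 + C + T) = 9 + C + T)
l(x, f) = (3 + f)*(9 + f + x) (l(x, f) = ((f + 0) + 3)*(9 + f + x) = (f + 3)*(9 + f + x) = (3 + f)*(9 + f + x))
(10 - 78)*l(8, 13) = (10 - 78)*((3 + 13)*(9 + 13 + 8)) = -1088*30 = -68*480 = -32640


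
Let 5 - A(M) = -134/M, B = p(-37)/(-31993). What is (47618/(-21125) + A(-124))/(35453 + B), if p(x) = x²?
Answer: 5367586199/114275330845000 ≈ 4.6971e-5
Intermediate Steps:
B = -1369/31993 (B = (-37)²/(-31993) = 1369*(-1/31993) = -1369/31993 ≈ -0.042791)
A(M) = 5 + 134/M (A(M) = 5 - (-134)/M = 5 + 134/M)
(47618/(-21125) + A(-124))/(35453 + B) = (47618/(-21125) + (5 + 134/(-124)))/(35453 - 1369/31993) = (47618*(-1/21125) + (5 + 134*(-1/124)))/(1134246460/31993) = (-47618/21125 + (5 - 67/62))*(31993/1134246460) = (-47618/21125 + 243/62)*(31993/1134246460) = (2181059/1309750)*(31993/1134246460) = 5367586199/114275330845000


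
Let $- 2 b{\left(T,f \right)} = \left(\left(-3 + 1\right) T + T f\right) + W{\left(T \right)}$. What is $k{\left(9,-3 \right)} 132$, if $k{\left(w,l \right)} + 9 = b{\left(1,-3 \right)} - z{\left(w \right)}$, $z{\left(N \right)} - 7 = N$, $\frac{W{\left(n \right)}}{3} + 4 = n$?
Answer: $-2376$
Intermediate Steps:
$W{\left(n \right)} = -12 + 3 n$
$b{\left(T,f \right)} = 6 - \frac{T}{2} - \frac{T f}{2}$ ($b{\left(T,f \right)} = - \frac{\left(\left(-3 + 1\right) T + T f\right) + \left(-12 + 3 T\right)}{2} = - \frac{\left(- 2 T + T f\right) + \left(-12 + 3 T\right)}{2} = - \frac{-12 + T + T f}{2} = 6 - \frac{T}{2} - \frac{T f}{2}$)
$z{\left(N \right)} = 7 + N$
$k{\left(w,l \right)} = -9 - w$
$k{\left(9,-3 \right)} 132 = \left(-9 - 9\right) 132 = \left(-18\right) 132 = -2376$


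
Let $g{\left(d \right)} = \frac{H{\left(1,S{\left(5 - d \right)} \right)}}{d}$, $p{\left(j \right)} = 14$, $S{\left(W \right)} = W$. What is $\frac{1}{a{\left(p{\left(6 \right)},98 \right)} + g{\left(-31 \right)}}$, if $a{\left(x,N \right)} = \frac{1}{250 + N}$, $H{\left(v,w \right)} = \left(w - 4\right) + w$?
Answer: $- \frac{10788}{23633} \approx -0.45648$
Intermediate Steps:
$H{\left(v,w \right)} = -4 + 2 w$ ($H{\left(v,w \right)} = \left(-4 + w\right) + w = -4 + 2 w$)
$g{\left(d \right)} = \frac{6 - 2 d}{d}$ ($g{\left(d \right)} = \frac{-4 + 2 \left(5 - d\right)}{d} = \frac{-4 - \left(-10 + 2 d\right)}{d} = \frac{6 - 2 d}{d}$)
$\frac{1}{a{\left(p{\left(6 \right)},98 \right)} + g{\left(-31 \right)}} = \frac{1}{\frac{1}{250 + 98} - \left(2 - \frac{6}{-31}\right)} = \frac{1}{\frac{1}{348} + \left(-2 + 6 \left(- \frac{1}{31}\right)\right)} = \frac{1}{\frac{1}{348} - \frac{68}{31}} = \frac{1}{- \frac{23633}{10788}} = - \frac{10788}{23633}$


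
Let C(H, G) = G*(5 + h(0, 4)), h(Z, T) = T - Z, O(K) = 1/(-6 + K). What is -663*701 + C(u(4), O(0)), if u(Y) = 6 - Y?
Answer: -929529/2 ≈ -4.6476e+5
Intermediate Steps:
C(H, G) = 9*G (C(H, G) = G*(5 + (4 - 1*0)) = G*(5 + (4 + 0)) = G*(5 + 4) = G*9 = 9*G)
-663*701 + C(u(4), O(0)) = -663*701 + 9/(-6 + 0) = -464763 + 9/(-6) = -464763 + 9*(-⅙) = -464763 - 3/2 = -929529/2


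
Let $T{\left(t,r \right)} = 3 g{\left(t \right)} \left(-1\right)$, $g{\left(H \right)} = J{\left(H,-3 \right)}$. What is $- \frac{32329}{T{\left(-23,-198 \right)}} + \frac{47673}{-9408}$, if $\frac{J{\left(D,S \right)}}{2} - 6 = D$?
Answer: $- \frac{51502313}{159936} \approx -322.02$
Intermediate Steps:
$J{\left(D,S \right)} = 12 + 2 D$
$g{\left(H \right)} = 12 + 2 H$
$T{\left(t,r \right)} = -36 - 6 t$ ($T{\left(t,r \right)} = 3 \left(12 + 2 t\right) \left(-1\right) = \left(36 + 6 t\right) \left(-1\right) = -36 - 6 t$)
$- \frac{32329}{T{\left(-23,-198 \right)}} + \frac{47673}{-9408} = - \frac{32329}{-36 - -138} + \frac{47673}{-9408} = - \frac{32329}{-36 + 138} + 47673 \left(- \frac{1}{9408}\right) = - \frac{32329}{102} - \frac{15891}{3136} = - \frac{51502313}{159936}$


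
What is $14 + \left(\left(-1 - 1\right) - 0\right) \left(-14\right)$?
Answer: $42$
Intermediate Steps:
$14 + \left(\left(-1 - 1\right) - 0\right) \left(-14\right) = 14 + \left(\left(-1 - 1\right) + 0\right) \left(-14\right) = 14 + \left(-2 + 0\right) \left(-14\right) = 14 - -28 = 14 + 28 = 42$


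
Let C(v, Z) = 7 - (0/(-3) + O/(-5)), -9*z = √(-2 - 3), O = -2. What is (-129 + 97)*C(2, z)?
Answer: -1056/5 ≈ -211.20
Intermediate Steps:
z = -I*√5/9 (z = -√(-2 - 3)/9 = -I*√5/9 ≈ -0.24845*I)
C(v, Z) = 33/5 (C(v, Z) = 7 - (0/(-3) - 2/(-5)) = 7 - (0*(-⅓) - 2*(-⅕)) = 7 - (0 + ⅖) = 7 - 1*⅖ = 7 - ⅖ = 33/5)
(-129 + 97)*C(2, z) = (-129 + 97)*(33/5) = -32*33/5 = -1056/5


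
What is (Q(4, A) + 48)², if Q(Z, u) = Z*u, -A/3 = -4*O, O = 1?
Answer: 9216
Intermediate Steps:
A = 12 (A = -(-12) = -3*(-4) = 12)
(Q(4, A) + 48)² = (4*12 + 48)² = (48 + 48)² = 96² = 9216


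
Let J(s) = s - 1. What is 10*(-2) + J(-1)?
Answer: -22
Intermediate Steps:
J(s) = -1 + s
10*(-2) + J(-1) = 10*(-2) + (-1 - 1) = -20 - 2 = -22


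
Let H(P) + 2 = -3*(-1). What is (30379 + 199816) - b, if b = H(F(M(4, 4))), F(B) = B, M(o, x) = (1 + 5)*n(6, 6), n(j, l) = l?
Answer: 230194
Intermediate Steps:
M(o, x) = 36 (M(o, x) = (1 + 5)*6 = 6*6 = 36)
H(P) = 1 (H(P) = -2 - 3*(-1) = -2 + 3 = 1)
b = 1
(30379 + 199816) - b = (30379 + 199816) - 1*1 = 230195 - 1 = 230194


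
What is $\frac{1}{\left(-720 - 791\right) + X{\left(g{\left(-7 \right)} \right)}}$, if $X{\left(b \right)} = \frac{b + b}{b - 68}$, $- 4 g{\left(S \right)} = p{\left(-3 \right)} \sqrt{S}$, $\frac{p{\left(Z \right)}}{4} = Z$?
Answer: $- \frac{7081931}{10700607607} + \frac{408 i \sqrt{7}}{10700607607} \approx -0.00066182 + 1.0088 \cdot 10^{-7} i$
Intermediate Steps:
$p{\left(Z \right)} = 4 Z$
$g{\left(S \right)} = 3 \sqrt{S}$ ($g{\left(S \right)} = - \frac{4 \left(-3\right) \sqrt{S}}{4} = - \frac{\left(-12\right) \sqrt{S}}{4} = 3 \sqrt{S}$)
$X{\left(b \right)} = \frac{2 b}{-68 + b}$
$\frac{1}{\left(-720 - 791\right) + X{\left(g{\left(-7 \right)} \right)}} = \frac{1}{\left(-720 - 791\right) + \frac{2 \cdot 3 \sqrt{-7}}{-68 + 3 \sqrt{-7}}} = \frac{1}{-1511 + \frac{2 \cdot 3 i \sqrt{7}}{-68 + 3 i \sqrt{7}}} = \frac{1}{-1511 + \frac{6 i \sqrt{7}}{-68 + 3 i \sqrt{7}}}$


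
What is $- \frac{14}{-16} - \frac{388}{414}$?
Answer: $- \frac{103}{1656} \approx -0.062198$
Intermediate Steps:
$- \frac{14}{-16} - \frac{388}{414} = \left(-14\right) \left(- \frac{1}{16}\right) - \frac{194}{207} = \frac{7}{8} - \frac{194}{207} = - \frac{103}{1656}$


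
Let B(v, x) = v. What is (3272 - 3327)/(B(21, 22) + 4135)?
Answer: -55/4156 ≈ -0.013234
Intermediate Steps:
(3272 - 3327)/(B(21, 22) + 4135) = (3272 - 3327)/(21 + 4135) = -55/4156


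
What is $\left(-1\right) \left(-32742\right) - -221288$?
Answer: $254030$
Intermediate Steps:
$\left(-1\right) \left(-32742\right) - -221288 = 32742 + 221288 = 254030$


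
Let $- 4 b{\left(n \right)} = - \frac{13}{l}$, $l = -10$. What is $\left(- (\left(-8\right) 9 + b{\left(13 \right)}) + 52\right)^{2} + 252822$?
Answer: $\frac{429245929}{1600} \approx 2.6828 \cdot 10^{5}$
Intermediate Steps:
$b{\left(n \right)} = - \frac{13}{40}$ ($b{\left(n \right)} = - \frac{\left(-13\right) \frac{1}{-10}}{4} = - \frac{\left(-13\right) \left(- \frac{1}{10}\right)}{4} = \left(- \frac{1}{4}\right) \frac{13}{10} = - \frac{13}{40}$)
$\left(- (\left(-8\right) 9 + b{\left(13 \right)}) + 52\right)^{2} + 252822 = \left(- (\left(-8\right) 9 - \frac{13}{40}) + 52\right)^{2} + 252822 = \left(- (-72 - \frac{13}{40}) + 52\right)^{2} + 252822 = \left(\left(-1\right) \left(- \frac{2893}{40}\right) + 52\right)^{2} + 252822 = \left(\frac{2893}{40} + 52\right)^{2} + 252822 = \left(\frac{4973}{40}\right)^{2} + 252822 = \frac{24730729}{1600} + 252822 = \frac{429245929}{1600}$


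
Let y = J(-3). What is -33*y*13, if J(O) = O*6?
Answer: 7722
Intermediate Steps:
J(O) = 6*O
y = -18 (y = 6*(-3) = -18)
-33*y*13 = -33*(-18)*13 = 594*13 = 7722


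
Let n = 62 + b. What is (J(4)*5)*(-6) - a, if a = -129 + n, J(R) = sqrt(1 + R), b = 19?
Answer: 48 - 30*sqrt(5) ≈ -19.082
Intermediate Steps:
n = 81 (n = 62 + 19 = 81)
a = -48 (a = -129 + 81 = -48)
(J(4)*5)*(-6) - a = (sqrt(1 + 4)*5)*(-6) - 1*(-48) = (sqrt(5)*5)*(-6) + 48 = (5*sqrt(5))*(-6) + 48 = -30*sqrt(5) + 48 = 48 - 30*sqrt(5)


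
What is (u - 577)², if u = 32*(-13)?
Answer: 986049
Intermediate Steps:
u = -416
(u - 577)² = (-416 - 577)² = (-993)² = 986049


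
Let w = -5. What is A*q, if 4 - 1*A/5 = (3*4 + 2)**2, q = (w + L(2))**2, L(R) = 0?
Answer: -24000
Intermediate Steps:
q = 25 (q = (-5 + 0)**2 = (-5)**2 = 25)
A = -960 (A = 20 - 5*(3*4 + 2)**2 = 20 - 5*(12 + 2)**2 = 20 - 5*14**2 = 20 - 5*196 = 20 - 980 = -960)
A*q = -960*25 = -24000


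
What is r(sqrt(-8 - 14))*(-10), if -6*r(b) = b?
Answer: 5*I*sqrt(22)/3 ≈ 7.8174*I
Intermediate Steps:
r(b) = -b/6
r(sqrt(-8 - 14))*(-10) = -sqrt(-8 - 14)/6*(-10) = -I*sqrt(22)/6*(-10) = 5*I*sqrt(22)/3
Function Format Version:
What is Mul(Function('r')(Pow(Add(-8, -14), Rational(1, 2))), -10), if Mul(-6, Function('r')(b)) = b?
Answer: Mul(Rational(5, 3), I, Pow(22, Rational(1, 2))) ≈ Mul(7.8174, I)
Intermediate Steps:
Function('r')(b) = Mul(Rational(-1, 6), b)
Mul(Function('r')(Pow(Add(-8, -14), Rational(1, 2))), -10) = Mul(Mul(Rational(-1, 6), Pow(Add(-8, -14), Rational(1, 2))), -10) = Mul(Mul(Rational(-1, 6), Pow(-22, Rational(1, 2))), -10) = Mul(Mul(Rational(-1, 6), Mul(I, Pow(22, Rational(1, 2)))), -10) = Mul(Mul(Rational(-1, 6), I, Pow(22, Rational(1, 2))), -10) = Mul(Rational(5, 3), I, Pow(22, Rational(1, 2)))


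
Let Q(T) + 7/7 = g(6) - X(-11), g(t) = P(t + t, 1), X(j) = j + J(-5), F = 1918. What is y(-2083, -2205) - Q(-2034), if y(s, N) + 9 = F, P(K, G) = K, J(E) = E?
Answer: 1882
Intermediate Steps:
X(j) = -5 + j (X(j) = j - 5 = -5 + j)
y(s, N) = 1909 (y(s, N) = -9 + 1918 = 1909)
g(t) = 2*t (g(t) = t + t = 2*t)
Q(T) = 27 (Q(T) = -1 + (2*6 - (-5 - 11)) = -1 + (12 - 1*(-16)) = -1 + (12 + 16) = -1 + 28 = 27)
y(-2083, -2205) - Q(-2034) = 1909 - 1*27 = 1909 - 27 = 1882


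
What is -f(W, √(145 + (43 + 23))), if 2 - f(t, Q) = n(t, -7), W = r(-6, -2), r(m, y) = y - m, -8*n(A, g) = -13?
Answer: -3/8 ≈ -0.37500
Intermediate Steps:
n(A, g) = 13/8 (n(A, g) = -⅛*(-13) = 13/8)
W = 4 (W = -2 - 1*(-6) = -2 + 6 = 4)
f(t, Q) = 3/8 (f(t, Q) = 2 - 1*13/8 = 2 - 13/8 = 3/8)
-f(W, √(145 + (43 + 23))) = -1*3/8 = -3/8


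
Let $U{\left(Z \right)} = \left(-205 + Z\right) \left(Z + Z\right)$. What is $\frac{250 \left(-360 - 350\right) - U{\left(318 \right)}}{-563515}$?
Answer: $\frac{249368}{563515} \approx 0.44252$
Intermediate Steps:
$U{\left(Z \right)} = 2 Z \left(-205 + Z\right)$ ($U{\left(Z \right)} = \left(-205 + Z\right) 2 Z = 2 Z \left(-205 + Z\right)$)
$\frac{250 \left(-360 - 350\right) - U{\left(318 \right)}}{-563515} = \frac{250 \left(-360 - 350\right) - 2 \cdot 318 \left(-205 + 318\right)}{-563515} = \left(250 \left(-360 - 350\right) - 2 \cdot 318 \cdot 113\right) \left(- \frac{1}{563515}\right) = \left(250 \left(-710\right) - 71868\right) \left(- \frac{1}{563515}\right) = \left(-177500 - 71868\right) \left(- \frac{1}{563515}\right) = \left(-249368\right) \left(- \frac{1}{563515}\right) = \frac{249368}{563515}$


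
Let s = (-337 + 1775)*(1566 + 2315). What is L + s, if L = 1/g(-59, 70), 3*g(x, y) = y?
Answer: 390661463/70 ≈ 5.5809e+6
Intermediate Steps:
g(x, y) = y/3
L = 3/70 (L = 1/((⅓)*70) = 1/(70/3) = 3/70 ≈ 0.042857)
s = 5580878 (s = 1438*3881 = 5580878)
L + s = 3/70 + 5580878 = 390661463/70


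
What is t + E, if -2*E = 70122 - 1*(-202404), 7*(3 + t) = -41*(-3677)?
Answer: -803105/7 ≈ -1.1473e+5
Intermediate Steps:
t = 150736/7 (t = -3 + (-41*(-3677))/7 = -3 + (⅐)*150757 = -3 + 150757/7 = 150736/7 ≈ 21534.)
E = -136263 (E = -(70122 - 1*(-202404))/2 = -(70122 + 202404)/2 = -½*272526 = -136263)
t + E = 150736/7 - 136263 = -803105/7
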